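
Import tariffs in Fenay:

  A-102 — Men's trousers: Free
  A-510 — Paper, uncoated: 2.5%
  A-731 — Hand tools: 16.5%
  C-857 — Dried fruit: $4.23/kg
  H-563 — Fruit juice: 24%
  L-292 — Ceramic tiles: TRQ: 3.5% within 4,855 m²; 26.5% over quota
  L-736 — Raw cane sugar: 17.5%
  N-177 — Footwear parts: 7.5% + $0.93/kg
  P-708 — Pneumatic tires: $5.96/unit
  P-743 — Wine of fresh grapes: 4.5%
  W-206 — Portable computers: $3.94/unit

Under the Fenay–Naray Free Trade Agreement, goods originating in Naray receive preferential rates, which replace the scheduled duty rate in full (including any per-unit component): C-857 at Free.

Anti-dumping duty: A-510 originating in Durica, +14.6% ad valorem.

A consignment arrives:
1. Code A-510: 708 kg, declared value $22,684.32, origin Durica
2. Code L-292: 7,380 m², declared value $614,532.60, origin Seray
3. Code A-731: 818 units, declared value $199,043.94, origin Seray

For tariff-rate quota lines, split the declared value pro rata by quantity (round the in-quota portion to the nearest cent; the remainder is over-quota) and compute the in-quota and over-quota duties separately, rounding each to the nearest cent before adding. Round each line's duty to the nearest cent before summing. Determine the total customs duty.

$106,588.96

Line 1 (A-510, Durica, 708 kg, $22,684.32):
Base rate for A-510 is 2.5%.
Additional duty on A-510 from Durica: +14.6%. Applied ad valorem rate: 2.5% + 14.6% = 17.1%.
Duty = $22,684.32 × 17.1% = $3,879.02.
Line 2 (L-292, Seray, 7,380 m², $614,532.60):
Code L-292 is under a tariff-rate quota (threshold 4,855 m²). In-quota: 4,855 m² at 3.5%; over-quota: 2,525 m² at 26.5%.
Pro-rata value split: in-quota = $614,532.60 × 4,855/7,380 = $404,275.85; over-quota = $614,532.60 − $404,275.85 = $210,256.75.
In-quota duty = $404,275.85 × 3.5% = $14,149.65. Over-quota duty = $210,256.75 × 26.5% = $55,718.04.
Line duty = $14,149.65 + $55,718.04 = $69,867.69.
Line 3 (A-731, Seray, 818 units, $199,043.94):
Base rate for A-731 is 16.5%.
Duty = $199,043.94 × 16.5% = $32,842.25.
Total = $3,879.02 + $69,867.69 + $32,842.25 = $106,588.96.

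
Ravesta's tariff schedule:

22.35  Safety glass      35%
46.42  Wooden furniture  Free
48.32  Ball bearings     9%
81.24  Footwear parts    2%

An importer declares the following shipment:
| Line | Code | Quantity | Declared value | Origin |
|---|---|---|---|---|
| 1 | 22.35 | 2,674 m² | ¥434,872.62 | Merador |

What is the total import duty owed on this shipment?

Line 1 (22.35, Merador, 2,674 m², ¥434,872.62):
Base rate for 22.35 is 35%.
Duty = ¥434,872.62 × 35% = ¥152,205.42.

¥152,205.42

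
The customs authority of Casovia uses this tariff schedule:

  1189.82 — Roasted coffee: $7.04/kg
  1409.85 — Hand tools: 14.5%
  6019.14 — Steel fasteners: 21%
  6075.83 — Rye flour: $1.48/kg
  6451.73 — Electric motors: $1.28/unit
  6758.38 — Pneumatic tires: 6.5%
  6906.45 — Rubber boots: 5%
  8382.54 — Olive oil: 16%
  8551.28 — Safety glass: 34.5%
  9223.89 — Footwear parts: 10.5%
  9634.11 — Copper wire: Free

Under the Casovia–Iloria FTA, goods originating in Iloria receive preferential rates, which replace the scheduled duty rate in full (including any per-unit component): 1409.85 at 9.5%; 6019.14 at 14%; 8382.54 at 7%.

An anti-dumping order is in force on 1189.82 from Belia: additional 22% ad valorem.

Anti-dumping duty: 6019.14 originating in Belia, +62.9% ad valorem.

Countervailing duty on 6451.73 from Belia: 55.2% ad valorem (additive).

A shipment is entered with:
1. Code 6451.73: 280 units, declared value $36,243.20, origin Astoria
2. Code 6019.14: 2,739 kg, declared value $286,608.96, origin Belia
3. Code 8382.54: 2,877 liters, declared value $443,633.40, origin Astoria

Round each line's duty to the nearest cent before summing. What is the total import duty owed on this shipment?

Line 1 (6451.73, Astoria, 280 units, $36,243.20):
Base rate for 6451.73 is $1.28/unit.
The additional-duty order on 6451.73 targets Belia, not Astoria; it does not apply.
Duty = 280 × $1.28 = $358.40.
Line 2 (6019.14, Belia, 2,739 kg, $286,608.96):
Base rate for 6019.14 is 21%.
6019.14 has an FTA preferential rate, but origin Belia is not Iloria; base rate stands.
Additional duty on 6019.14 from Belia: +62.9%. Applied ad valorem rate: 21% + 62.9% = 83.9%.
Duty = $286,608.96 × 83.9% = $240,464.92.
Line 3 (8382.54, Astoria, 2,877 liters, $443,633.40):
Base rate for 8382.54 is 16%.
8382.54 has an FTA preferential rate, but origin Astoria is not Iloria; base rate stands.
Duty = $443,633.40 × 16% = $70,981.34.
Total = $358.40 + $240,464.92 + $70,981.34 = $311,804.66.

$311,804.66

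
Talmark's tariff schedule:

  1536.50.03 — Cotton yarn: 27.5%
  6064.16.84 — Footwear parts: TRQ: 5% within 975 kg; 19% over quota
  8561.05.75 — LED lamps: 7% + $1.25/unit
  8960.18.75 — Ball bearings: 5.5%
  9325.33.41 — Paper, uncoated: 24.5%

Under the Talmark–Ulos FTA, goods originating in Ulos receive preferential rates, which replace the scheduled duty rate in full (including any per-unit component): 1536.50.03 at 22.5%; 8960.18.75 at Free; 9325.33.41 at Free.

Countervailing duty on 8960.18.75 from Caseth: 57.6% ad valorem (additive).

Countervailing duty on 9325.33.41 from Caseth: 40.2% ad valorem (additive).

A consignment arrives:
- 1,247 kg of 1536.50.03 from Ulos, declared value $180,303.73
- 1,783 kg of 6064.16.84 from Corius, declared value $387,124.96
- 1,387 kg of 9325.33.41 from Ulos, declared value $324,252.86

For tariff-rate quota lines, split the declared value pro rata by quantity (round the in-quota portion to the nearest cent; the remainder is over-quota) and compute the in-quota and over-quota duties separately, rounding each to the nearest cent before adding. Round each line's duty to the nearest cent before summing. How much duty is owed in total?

Line 1 (1536.50.03, Ulos, 1,247 kg, $180,303.73):
Base rate for 1536.50.03 is 27.5%.
Origin Ulos qualifies under the Talmark–Ulos agreement and 1536.50.03 is covered: preferential rate 22.5% applies instead.
Duty = $180,303.73 × 22.5% = $40,568.34.
Line 2 (6064.16.84, Corius, 1,783 kg, $387,124.96):
Code 6064.16.84 is under a tariff-rate quota (threshold 975 kg). In-quota: 975 kg at 5%; over-quota: 808 kg at 19%.
Pro-rata value split: in-quota = $387,124.96 × 975/1,783 = $211,692.00; over-quota = $387,124.96 − $211,692.00 = $175,432.96.
In-quota duty = $211,692.00 × 5% = $10,584.60. Over-quota duty = $175,432.96 × 19% = $33,332.26.
Line duty = $10,584.60 + $33,332.26 = $43,916.86.
Line 3 (9325.33.41, Ulos, 1,387 kg, $324,252.86):
Base rate for 9325.33.41 is 24.5%.
Origin Ulos qualifies under the Talmark–Ulos agreement and 9325.33.41 is covered: preferential rate Free applies instead.
The additional-duty order on 9325.33.41 targets Caseth, not Ulos; it does not apply.
Duty = $324,252.86 × 0% = $0.00.
Total = $40,568.34 + $43,916.86 + $0.00 = $84,485.20.

$84,485.20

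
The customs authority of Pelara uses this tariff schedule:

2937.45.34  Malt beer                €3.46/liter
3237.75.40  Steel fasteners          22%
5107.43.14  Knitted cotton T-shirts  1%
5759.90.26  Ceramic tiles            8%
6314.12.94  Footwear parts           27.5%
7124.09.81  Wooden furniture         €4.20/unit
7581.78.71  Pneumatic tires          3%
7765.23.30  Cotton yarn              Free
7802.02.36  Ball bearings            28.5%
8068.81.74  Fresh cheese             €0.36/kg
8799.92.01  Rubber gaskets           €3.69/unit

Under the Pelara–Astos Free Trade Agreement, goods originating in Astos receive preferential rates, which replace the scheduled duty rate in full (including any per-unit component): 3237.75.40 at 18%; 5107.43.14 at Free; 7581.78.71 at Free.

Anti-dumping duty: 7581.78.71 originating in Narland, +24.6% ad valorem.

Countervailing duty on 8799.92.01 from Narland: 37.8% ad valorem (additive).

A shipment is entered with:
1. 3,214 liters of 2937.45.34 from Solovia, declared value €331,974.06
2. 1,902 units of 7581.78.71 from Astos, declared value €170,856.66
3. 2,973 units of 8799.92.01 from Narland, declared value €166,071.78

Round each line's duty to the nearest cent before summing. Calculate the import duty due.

€84,865.94

Line 1 (2937.45.34, Solovia, 3,214 liters, €331,974.06):
Base rate for 2937.45.34 is €3.46/liter.
Duty = 3,214 × €3.46 = €11,120.44.
Line 2 (7581.78.71, Astos, 1,902 units, €170,856.66):
Base rate for 7581.78.71 is 3%.
Origin Astos qualifies under the Pelara–Astos agreement and 7581.78.71 is covered: preferential rate Free applies instead.
The additional-duty order on 7581.78.71 targets Narland, not Astos; it does not apply.
Duty = €170,856.66 × 0% = €0.00.
Line 3 (8799.92.01, Narland, 2,973 units, €166,071.78):
Base rate for 8799.92.01 is €3.69/unit.
Additional duty on 8799.92.01 from Narland: +37.8% ad valorem. Applied ad valorem rate = 37.8%.
Duty = €166,071.78 × 37.8% + 2,973 × €3.69 = €73,745.50.
Total = €11,120.44 + €0.00 + €73,745.50 = €84,865.94.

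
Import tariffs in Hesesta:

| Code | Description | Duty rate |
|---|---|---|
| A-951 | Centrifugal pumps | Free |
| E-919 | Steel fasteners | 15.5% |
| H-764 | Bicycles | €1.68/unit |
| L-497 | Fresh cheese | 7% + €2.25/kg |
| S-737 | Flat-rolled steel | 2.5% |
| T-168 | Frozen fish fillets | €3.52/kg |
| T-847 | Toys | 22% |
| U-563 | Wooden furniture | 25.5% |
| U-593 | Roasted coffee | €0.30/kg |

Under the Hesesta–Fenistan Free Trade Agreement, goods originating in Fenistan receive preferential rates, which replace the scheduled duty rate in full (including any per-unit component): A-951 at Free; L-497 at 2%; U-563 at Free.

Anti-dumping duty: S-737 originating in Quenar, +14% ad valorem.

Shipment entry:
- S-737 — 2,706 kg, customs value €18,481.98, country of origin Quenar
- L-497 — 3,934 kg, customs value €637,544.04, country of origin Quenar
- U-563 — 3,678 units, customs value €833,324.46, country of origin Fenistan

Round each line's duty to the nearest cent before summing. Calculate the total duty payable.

€56,529.11

Line 1 (S-737, Quenar, 2,706 kg, €18,481.98):
Base rate for S-737 is 2.5%.
Additional duty on S-737 from Quenar: +14%. Applied ad valorem rate: 2.5% + 14% = 16.5%.
Duty = €18,481.98 × 16.5% = €3,049.53.
Line 2 (L-497, Quenar, 3,934 kg, €637,544.04):
Base rate for L-497 is 7% + €2.25/kg.
L-497 has an FTA preferential rate, but origin Quenar is not Fenistan; base rate stands.
Duty = €637,544.04 × 7% + 3,934 × €2.25 = €53,479.58.
Line 3 (U-563, Fenistan, 3,678 units, €833,324.46):
Base rate for U-563 is 25.5%.
Origin Fenistan qualifies under the Hesesta–Fenistan agreement and U-563 is covered: preferential rate Free applies instead.
Duty = €833,324.46 × 0% = €0.00.
Total = €3,049.53 + €53,479.58 + €0.00 = €56,529.11.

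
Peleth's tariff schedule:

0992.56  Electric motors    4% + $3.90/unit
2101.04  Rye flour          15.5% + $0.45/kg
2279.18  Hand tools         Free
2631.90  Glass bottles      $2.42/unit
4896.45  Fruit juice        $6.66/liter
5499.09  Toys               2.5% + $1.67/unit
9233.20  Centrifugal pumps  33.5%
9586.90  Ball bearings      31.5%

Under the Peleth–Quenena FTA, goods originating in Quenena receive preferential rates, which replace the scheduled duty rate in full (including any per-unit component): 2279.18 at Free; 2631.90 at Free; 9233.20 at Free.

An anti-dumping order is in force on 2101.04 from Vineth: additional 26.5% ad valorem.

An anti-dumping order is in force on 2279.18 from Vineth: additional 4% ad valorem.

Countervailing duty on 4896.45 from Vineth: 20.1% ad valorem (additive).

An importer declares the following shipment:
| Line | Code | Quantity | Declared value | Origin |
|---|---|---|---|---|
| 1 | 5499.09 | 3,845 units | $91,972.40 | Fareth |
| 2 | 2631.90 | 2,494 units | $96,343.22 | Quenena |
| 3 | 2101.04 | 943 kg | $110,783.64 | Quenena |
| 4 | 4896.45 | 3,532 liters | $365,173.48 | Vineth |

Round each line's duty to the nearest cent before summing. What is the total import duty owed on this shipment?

$123,239.26

Line 1 (5499.09, Fareth, 3,845 units, $91,972.40):
Base rate for 5499.09 is 2.5% + $1.67/unit.
Duty = $91,972.40 × 2.5% + 3,845 × $1.67 = $8,720.46.
Line 2 (2631.90, Quenena, 2,494 units, $96,343.22):
Base rate for 2631.90 is $2.42/unit.
Origin Quenena qualifies under the Peleth–Quenena agreement and 2631.90 is covered: preferential rate Free applies instead.
Duty = $96,343.22 × 0% = $0.00.
Line 3 (2101.04, Quenena, 943 kg, $110,783.64):
Base rate for 2101.04 is 15.5% + $0.45/kg.
Origin Quenena is the FTA partner but 2101.04 is not on the preference list; base rate stands.
The additional-duty order on 2101.04 targets Vineth, not Quenena; it does not apply.
Duty = $110,783.64 × 15.5% + 943 × $0.45 = $17,595.81.
Line 4 (4896.45, Vineth, 3,532 liters, $365,173.48):
Base rate for 4896.45 is $6.66/liter.
Additional duty on 4896.45 from Vineth: +20.1% ad valorem. Applied ad valorem rate = 20.1%.
Duty = $365,173.48 × 20.1% + 3,532 × $6.66 = $96,922.99.
Total = $8,720.46 + $0.00 + $17,595.81 + $96,922.99 = $123,239.26.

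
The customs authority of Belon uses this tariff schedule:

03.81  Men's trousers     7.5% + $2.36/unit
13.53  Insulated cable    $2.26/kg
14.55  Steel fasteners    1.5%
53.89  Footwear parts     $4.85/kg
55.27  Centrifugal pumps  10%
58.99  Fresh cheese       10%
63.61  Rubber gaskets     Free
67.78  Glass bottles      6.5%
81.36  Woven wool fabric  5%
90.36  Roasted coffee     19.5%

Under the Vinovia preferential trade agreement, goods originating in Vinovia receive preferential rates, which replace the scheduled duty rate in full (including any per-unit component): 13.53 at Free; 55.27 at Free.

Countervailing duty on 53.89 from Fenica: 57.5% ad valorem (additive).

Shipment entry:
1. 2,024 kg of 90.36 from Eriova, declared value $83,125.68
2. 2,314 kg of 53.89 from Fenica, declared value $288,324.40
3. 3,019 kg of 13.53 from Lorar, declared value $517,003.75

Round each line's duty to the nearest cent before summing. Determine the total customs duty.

$200,041.88

Line 1 (90.36, Eriova, 2,024 kg, $83,125.68):
Base rate for 90.36 is 19.5%.
Duty = $83,125.68 × 19.5% = $16,209.51.
Line 2 (53.89, Fenica, 2,314 kg, $288,324.40):
Base rate for 53.89 is $4.85/kg.
Additional duty on 53.89 from Fenica: +57.5% ad valorem. Applied ad valorem rate = 57.5%.
Duty = $288,324.40 × 57.5% + 2,314 × $4.85 = $177,009.43.
Line 3 (13.53, Lorar, 3,019 kg, $517,003.75):
Base rate for 13.53 is $2.26/kg.
13.53 has an FTA preferential rate, but origin Lorar is not Vinovia; base rate stands.
Duty = 3,019 × $2.26 = $6,822.94.
Total = $16,209.51 + $177,009.43 + $6,822.94 = $200,041.88.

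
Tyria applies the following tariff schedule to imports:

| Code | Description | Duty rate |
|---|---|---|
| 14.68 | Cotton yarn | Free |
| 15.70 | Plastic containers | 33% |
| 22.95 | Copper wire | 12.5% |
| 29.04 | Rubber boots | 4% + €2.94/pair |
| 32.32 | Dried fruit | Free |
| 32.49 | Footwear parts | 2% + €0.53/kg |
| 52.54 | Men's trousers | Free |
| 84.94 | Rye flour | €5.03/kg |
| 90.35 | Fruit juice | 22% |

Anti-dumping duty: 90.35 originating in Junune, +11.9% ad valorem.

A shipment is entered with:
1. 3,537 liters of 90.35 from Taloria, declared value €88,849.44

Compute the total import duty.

€19,546.88

Line 1 (90.35, Taloria, 3,537 liters, €88,849.44):
Base rate for 90.35 is 22%.
The additional-duty order on 90.35 targets Junune, not Taloria; it does not apply.
Duty = €88,849.44 × 22% = €19,546.88.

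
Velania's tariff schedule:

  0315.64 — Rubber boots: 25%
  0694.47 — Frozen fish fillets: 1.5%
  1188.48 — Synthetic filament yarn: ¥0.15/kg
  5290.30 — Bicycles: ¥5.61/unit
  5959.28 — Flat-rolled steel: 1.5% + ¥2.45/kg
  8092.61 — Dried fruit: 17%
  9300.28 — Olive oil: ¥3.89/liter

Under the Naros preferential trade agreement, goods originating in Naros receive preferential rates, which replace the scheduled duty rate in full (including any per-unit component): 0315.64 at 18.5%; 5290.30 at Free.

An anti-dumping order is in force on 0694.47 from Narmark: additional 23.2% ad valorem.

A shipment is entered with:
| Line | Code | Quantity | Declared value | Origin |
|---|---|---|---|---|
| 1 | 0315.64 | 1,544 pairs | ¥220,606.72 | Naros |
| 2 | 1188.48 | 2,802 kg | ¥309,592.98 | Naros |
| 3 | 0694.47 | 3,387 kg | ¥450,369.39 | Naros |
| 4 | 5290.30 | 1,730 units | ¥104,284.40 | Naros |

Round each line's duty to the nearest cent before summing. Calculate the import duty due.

¥47,988.08

Line 1 (0315.64, Naros, 1,544 pairs, ¥220,606.72):
Base rate for 0315.64 is 25%.
Origin Naros qualifies under the Velania–Naros agreement and 0315.64 is covered: preferential rate 18.5% applies instead.
Duty = ¥220,606.72 × 18.5% = ¥40,812.24.
Line 2 (1188.48, Naros, 2,802 kg, ¥309,592.98):
Base rate for 1188.48 is ¥0.15/kg.
Origin Naros is the FTA partner but 1188.48 is not on the preference list; base rate stands.
Duty = 2,802 × ¥0.15 = ¥420.30.
Line 3 (0694.47, Naros, 3,387 kg, ¥450,369.39):
Base rate for 0694.47 is 1.5%.
Origin Naros is the FTA partner but 0694.47 is not on the preference list; base rate stands.
The additional-duty order on 0694.47 targets Narmark, not Naros; it does not apply.
Duty = ¥450,369.39 × 1.5% = ¥6,755.54.
Line 4 (5290.30, Naros, 1,730 units, ¥104,284.40):
Base rate for 5290.30 is ¥5.61/unit.
Origin Naros qualifies under the Velania–Naros agreement and 5290.30 is covered: preferential rate Free applies instead.
Duty = ¥104,284.40 × 0% = ¥0.00.
Total = ¥40,812.24 + ¥420.30 + ¥6,755.54 + ¥0.00 = ¥47,988.08.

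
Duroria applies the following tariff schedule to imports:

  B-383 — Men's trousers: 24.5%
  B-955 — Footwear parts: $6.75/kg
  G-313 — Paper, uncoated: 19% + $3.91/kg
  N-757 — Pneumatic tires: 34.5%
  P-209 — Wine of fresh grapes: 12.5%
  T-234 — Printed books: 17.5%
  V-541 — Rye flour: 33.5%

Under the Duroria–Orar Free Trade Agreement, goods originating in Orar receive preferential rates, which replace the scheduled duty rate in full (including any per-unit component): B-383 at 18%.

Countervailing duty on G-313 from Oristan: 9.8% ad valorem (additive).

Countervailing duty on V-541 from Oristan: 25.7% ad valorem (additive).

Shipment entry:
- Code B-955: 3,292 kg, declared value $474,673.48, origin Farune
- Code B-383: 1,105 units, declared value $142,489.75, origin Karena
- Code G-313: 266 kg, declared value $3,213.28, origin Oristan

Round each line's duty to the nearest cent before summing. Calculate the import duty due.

Line 1 (B-955, Farune, 3,292 kg, $474,673.48):
Base rate for B-955 is $6.75/kg.
Duty = 3,292 × $6.75 = $22,221.00.
Line 2 (B-383, Karena, 1,105 units, $142,489.75):
Base rate for B-383 is 24.5%.
B-383 has an FTA preferential rate, but origin Karena is not Orar; base rate stands.
Duty = $142,489.75 × 24.5% = $34,909.99.
Line 3 (G-313, Oristan, 266 kg, $3,213.28):
Base rate for G-313 is 19% + $3.91/kg.
Additional duty on G-313 from Oristan: +9.8%. Applied ad valorem rate: 19% + 9.8% = 28.8%.
Duty = $3,213.28 × 28.8% + 266 × $3.91 = $1,965.48.
Total = $22,221.00 + $34,909.99 + $1,965.48 = $59,096.47.

$59,096.47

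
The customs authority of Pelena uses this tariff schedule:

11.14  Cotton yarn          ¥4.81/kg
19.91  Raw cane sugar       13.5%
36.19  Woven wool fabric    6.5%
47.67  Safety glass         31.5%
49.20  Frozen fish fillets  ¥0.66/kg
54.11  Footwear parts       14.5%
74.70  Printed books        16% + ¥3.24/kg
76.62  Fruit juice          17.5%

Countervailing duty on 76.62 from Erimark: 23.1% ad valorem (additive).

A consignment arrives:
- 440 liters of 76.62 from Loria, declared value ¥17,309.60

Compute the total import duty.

¥3,029.18

Line 1 (76.62, Loria, 440 liters, ¥17,309.60):
Base rate for 76.62 is 17.5%.
The additional-duty order on 76.62 targets Erimark, not Loria; it does not apply.
Duty = ¥17,309.60 × 17.5% = ¥3,029.18.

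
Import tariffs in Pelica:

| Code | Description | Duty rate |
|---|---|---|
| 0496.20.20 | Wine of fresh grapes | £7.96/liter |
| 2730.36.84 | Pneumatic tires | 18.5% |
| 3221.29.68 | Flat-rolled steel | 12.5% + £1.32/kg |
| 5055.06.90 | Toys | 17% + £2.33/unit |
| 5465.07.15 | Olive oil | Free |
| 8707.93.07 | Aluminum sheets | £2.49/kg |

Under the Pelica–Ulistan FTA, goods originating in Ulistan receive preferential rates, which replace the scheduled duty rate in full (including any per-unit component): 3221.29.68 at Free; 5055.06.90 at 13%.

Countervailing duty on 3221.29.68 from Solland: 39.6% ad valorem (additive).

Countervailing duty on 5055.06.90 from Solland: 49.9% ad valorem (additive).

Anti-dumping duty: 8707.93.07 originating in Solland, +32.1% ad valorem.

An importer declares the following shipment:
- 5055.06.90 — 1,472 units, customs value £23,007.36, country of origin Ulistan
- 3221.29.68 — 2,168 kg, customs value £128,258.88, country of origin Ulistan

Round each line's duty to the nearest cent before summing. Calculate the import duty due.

£2,990.96

Line 1 (5055.06.90, Ulistan, 1,472 units, £23,007.36):
Base rate for 5055.06.90 is 17% + £2.33/unit.
Origin Ulistan qualifies under the Pelica–Ulistan agreement and 5055.06.90 is covered: preferential rate 13% applies instead.
The additional-duty order on 5055.06.90 targets Solland, not Ulistan; it does not apply.
Duty = £23,007.36 × 13% = £2,990.96.
Line 2 (3221.29.68, Ulistan, 2,168 kg, £128,258.88):
Base rate for 3221.29.68 is 12.5% + £1.32/kg.
Origin Ulistan qualifies under the Pelica–Ulistan agreement and 3221.29.68 is covered: preferential rate Free applies instead.
The additional-duty order on 3221.29.68 targets Solland, not Ulistan; it does not apply.
Duty = £128,258.88 × 0% = £0.00.
Total = £2,990.96 + £0.00 = £2,990.96.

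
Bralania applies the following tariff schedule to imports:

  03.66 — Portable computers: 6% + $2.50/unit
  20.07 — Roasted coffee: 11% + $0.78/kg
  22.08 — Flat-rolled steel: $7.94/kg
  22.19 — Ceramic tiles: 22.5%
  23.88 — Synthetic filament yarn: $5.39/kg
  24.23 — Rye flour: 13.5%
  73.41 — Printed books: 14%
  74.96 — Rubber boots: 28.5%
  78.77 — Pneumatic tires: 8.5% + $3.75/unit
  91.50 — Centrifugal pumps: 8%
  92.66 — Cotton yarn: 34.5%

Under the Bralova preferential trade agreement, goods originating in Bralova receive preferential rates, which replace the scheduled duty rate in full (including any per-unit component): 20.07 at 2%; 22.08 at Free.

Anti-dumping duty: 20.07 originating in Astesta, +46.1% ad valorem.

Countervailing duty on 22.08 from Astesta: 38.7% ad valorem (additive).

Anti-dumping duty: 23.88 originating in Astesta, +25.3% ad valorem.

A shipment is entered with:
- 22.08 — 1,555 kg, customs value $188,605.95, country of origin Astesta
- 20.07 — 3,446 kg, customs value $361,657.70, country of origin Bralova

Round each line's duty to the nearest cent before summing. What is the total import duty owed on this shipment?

$92,570.35

Line 1 (22.08, Astesta, 1,555 kg, $188,605.95):
Base rate for 22.08 is $7.94/kg.
22.08 has an FTA preferential rate, but origin Astesta is not Bralova; base rate stands.
Additional duty on 22.08 from Astesta: +38.7% ad valorem. Applied ad valorem rate = 38.7%.
Duty = $188,605.95 × 38.7% + 1,555 × $7.94 = $85,337.20.
Line 2 (20.07, Bralova, 3,446 kg, $361,657.70):
Base rate for 20.07 is 11% + $0.78/kg.
Origin Bralova qualifies under the Bralania–Bralova agreement and 20.07 is covered: preferential rate 2% applies instead.
The additional-duty order on 20.07 targets Astesta, not Bralova; it does not apply.
Duty = $361,657.70 × 2% = $7,233.15.
Total = $85,337.20 + $7,233.15 = $92,570.35.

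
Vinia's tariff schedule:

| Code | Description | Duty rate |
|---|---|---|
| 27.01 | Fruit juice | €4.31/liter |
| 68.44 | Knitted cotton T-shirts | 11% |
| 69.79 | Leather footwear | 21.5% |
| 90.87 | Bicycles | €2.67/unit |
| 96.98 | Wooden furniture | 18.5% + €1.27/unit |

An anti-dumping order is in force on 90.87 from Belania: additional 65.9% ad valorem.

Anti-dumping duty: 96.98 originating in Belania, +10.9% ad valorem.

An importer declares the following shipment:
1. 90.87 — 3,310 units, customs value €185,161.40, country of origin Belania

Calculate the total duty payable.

Line 1 (90.87, Belania, 3,310 units, €185,161.40):
Base rate for 90.87 is €2.67/unit.
Additional duty on 90.87 from Belania: +65.9% ad valorem. Applied ad valorem rate = 65.9%.
Duty = €185,161.40 × 65.9% + 3,310 × €2.67 = €130,859.06.

€130,859.06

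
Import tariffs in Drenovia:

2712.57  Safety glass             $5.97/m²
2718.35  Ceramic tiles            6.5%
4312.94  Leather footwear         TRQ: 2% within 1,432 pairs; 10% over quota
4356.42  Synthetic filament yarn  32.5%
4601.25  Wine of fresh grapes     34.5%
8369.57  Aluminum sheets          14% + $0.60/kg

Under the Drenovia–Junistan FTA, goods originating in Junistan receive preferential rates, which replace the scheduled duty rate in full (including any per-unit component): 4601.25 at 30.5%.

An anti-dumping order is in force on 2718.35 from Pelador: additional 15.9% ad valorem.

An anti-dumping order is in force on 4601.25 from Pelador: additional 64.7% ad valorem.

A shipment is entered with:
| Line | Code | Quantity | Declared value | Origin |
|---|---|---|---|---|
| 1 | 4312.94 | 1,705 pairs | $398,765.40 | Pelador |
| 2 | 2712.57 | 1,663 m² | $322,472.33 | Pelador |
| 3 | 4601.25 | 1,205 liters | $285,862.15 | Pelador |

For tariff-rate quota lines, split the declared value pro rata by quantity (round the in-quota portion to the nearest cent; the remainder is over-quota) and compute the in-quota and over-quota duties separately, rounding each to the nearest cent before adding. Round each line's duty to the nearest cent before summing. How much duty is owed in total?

$306,586.60

Line 1 (4312.94, Pelador, 1,705 pairs, $398,765.40):
Code 4312.94 is under a tariff-rate quota (threshold 1,432 pairs). In-quota: 1,432 pairs at 2%; over-quota: 273 pairs at 10%.
Pro-rata value split: in-quota = $398,765.40 × 1,432/1,705 = $334,916.16; over-quota = $398,765.40 − $334,916.16 = $63,849.24.
In-quota duty = $334,916.16 × 2% = $6,698.32. Over-quota duty = $63,849.24 × 10% = $6,384.92.
Line duty = $6,698.32 + $6,384.92 = $13,083.24.
Line 2 (2712.57, Pelador, 1,663 m², $322,472.33):
Base rate for 2712.57 is $5.97/m².
Duty = 1,663 × $5.97 = $9,928.11.
Line 3 (4601.25, Pelador, 1,205 liters, $285,862.15):
Base rate for 4601.25 is 34.5%.
4601.25 has an FTA preferential rate, but origin Pelador is not Junistan; base rate stands.
Additional duty on 4601.25 from Pelador: +64.7%. Applied ad valorem rate: 34.5% + 64.7% = 99.2%.
Duty = $285,862.15 × 99.2% = $283,575.25.
Total = $13,083.24 + $9,928.11 + $283,575.25 = $306,586.60.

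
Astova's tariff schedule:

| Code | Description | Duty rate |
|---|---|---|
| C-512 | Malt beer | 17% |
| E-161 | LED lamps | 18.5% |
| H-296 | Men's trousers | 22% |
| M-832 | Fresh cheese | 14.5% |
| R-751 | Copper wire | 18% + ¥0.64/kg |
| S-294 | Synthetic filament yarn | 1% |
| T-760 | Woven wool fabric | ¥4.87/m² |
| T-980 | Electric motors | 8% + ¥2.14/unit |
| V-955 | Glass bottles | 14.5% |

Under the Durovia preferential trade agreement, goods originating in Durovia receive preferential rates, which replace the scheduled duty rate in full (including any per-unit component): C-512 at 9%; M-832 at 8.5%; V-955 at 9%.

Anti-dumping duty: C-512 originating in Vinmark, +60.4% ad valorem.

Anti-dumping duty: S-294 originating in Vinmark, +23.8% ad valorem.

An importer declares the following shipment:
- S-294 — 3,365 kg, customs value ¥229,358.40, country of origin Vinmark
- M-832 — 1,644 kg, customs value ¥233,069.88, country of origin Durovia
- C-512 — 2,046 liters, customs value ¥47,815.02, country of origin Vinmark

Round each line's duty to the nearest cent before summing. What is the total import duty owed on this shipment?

¥113,700.65

Line 1 (S-294, Vinmark, 3,365 kg, ¥229,358.40):
Base rate for S-294 is 1%.
Additional duty on S-294 from Vinmark: +23.8%. Applied ad valorem rate: 1% + 23.8% = 24.8%.
Duty = ¥229,358.40 × 24.8% = ¥56,880.88.
Line 2 (M-832, Durovia, 1,644 kg, ¥233,069.88):
Base rate for M-832 is 14.5%.
Origin Durovia qualifies under the Astova–Durovia agreement and M-832 is covered: preferential rate 8.5% applies instead.
Duty = ¥233,069.88 × 8.5% = ¥19,810.94.
Line 3 (C-512, Vinmark, 2,046 liters, ¥47,815.02):
Base rate for C-512 is 17%.
C-512 has an FTA preferential rate, but origin Vinmark is not Durovia; base rate stands.
Additional duty on C-512 from Vinmark: +60.4%. Applied ad valorem rate: 17% + 60.4% = 77.4%.
Duty = ¥47,815.02 × 77.4% = ¥37,008.83.
Total = ¥56,880.88 + ¥19,810.94 + ¥37,008.83 = ¥113,700.65.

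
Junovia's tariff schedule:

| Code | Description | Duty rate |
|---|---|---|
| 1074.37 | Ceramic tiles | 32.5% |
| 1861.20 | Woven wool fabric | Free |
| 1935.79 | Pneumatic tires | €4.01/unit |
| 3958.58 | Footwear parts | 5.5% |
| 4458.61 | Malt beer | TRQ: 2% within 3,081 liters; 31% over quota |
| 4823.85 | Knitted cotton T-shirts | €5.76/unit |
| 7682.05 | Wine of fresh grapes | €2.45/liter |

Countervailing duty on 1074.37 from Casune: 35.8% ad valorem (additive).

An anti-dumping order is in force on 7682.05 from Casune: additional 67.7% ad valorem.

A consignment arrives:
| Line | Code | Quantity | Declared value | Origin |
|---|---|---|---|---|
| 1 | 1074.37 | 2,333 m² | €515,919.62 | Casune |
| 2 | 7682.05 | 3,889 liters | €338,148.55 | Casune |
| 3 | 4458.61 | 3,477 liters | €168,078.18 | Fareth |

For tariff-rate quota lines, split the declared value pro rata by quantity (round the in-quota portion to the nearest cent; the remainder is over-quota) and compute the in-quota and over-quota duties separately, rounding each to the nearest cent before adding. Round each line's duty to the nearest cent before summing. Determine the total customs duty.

Line 1 (1074.37, Casune, 2,333 m², €515,919.62):
Base rate for 1074.37 is 32.5%.
Additional duty on 1074.37 from Casune: +35.8%. Applied ad valorem rate: 32.5% + 35.8% = 68.3%.
Duty = €515,919.62 × 68.3% = €352,373.10.
Line 2 (7682.05, Casune, 3,889 liters, €338,148.55):
Base rate for 7682.05 is €2.45/liter.
Additional duty on 7682.05 from Casune: +67.7% ad valorem. Applied ad valorem rate = 67.7%.
Duty = €338,148.55 × 67.7% + 3,889 × €2.45 = €238,454.62.
Line 3 (4458.61, Fareth, 3,477 liters, €168,078.18):
Code 4458.61 is under a tariff-rate quota (threshold 3,081 liters). In-quota: 3,081 liters at 2%; over-quota: 396 liters at 31%.
Pro-rata value split: in-quota = €168,078.18 × 3,081/3,477 = €148,935.54; over-quota = €168,078.18 − €148,935.54 = €19,142.64.
In-quota duty = €148,935.54 × 2% = €2,978.71. Over-quota duty = €19,142.64 × 31% = €5,934.22.
Line duty = €2,978.71 + €5,934.22 = €8,912.93.
Total = €352,373.10 + €238,454.62 + €8,912.93 = €599,740.65.

€599,740.65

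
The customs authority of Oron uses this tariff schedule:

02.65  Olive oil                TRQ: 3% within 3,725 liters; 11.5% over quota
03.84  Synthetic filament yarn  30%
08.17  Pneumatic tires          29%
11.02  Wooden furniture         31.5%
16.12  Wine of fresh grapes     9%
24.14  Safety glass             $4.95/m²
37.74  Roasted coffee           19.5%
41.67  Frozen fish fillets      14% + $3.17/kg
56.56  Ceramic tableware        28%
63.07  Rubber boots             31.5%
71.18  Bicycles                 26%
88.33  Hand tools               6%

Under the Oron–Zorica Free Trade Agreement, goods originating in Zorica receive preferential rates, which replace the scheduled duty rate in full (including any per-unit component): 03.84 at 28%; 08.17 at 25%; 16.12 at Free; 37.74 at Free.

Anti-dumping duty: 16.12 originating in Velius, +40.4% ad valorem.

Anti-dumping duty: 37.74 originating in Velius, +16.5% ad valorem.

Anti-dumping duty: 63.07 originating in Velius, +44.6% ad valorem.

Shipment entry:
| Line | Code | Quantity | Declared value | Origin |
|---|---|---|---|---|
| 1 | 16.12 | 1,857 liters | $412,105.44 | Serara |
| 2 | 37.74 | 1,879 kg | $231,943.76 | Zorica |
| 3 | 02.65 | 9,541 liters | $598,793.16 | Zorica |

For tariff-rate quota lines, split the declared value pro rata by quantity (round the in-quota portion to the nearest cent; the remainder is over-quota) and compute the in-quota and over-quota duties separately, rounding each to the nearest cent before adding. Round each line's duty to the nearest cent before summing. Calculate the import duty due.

Line 1 (16.12, Serara, 1,857 liters, $412,105.44):
Base rate for 16.12 is 9%.
16.12 has an FTA preferential rate, but origin Serara is not Zorica; base rate stands.
The additional-duty order on 16.12 targets Velius, not Serara; it does not apply.
Duty = $412,105.44 × 9% = $37,089.49.
Line 2 (37.74, Zorica, 1,879 kg, $231,943.76):
Base rate for 37.74 is 19.5%.
Origin Zorica qualifies under the Oron–Zorica agreement and 37.74 is covered: preferential rate Free applies instead.
The additional-duty order on 37.74 targets Velius, not Zorica; it does not apply.
Duty = $231,943.76 × 0% = $0.00.
Line 3 (02.65, Zorica, 9,541 liters, $598,793.16):
Code 02.65 is under a tariff-rate quota (threshold 3,725 liters). In-quota: 3,725 liters at 3%; over-quota: 5,816 liters at 11.5%.
Pro-rata value split: in-quota = $598,793.16 × 3,725/9,541 = $233,781.00; over-quota = $598,793.16 − $233,781.00 = $365,012.16.
In-quota duty = $233,781.00 × 3% = $7,013.43. Over-quota duty = $365,012.16 × 11.5% = $41,976.40.
Line duty = $7,013.43 + $41,976.40 = $48,989.83.
Total = $37,089.49 + $0.00 + $48,989.83 = $86,079.32.

$86,079.32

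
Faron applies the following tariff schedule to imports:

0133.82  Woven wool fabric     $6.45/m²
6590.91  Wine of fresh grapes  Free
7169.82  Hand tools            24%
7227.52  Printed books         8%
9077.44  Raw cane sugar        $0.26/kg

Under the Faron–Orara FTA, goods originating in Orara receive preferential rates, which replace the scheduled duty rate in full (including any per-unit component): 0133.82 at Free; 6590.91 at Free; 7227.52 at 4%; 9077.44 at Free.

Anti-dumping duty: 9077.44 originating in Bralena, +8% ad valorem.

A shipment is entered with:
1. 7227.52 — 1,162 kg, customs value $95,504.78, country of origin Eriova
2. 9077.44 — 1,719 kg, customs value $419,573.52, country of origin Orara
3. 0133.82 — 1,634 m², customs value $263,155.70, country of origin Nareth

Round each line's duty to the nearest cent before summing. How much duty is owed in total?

Line 1 (7227.52, Eriova, 1,162 kg, $95,504.78):
Base rate for 7227.52 is 8%.
7227.52 has an FTA preferential rate, but origin Eriova is not Orara; base rate stands.
Duty = $95,504.78 × 8% = $7,640.38.
Line 2 (9077.44, Orara, 1,719 kg, $419,573.52):
Base rate for 9077.44 is $0.26/kg.
Origin Orara qualifies under the Faron–Orara agreement and 9077.44 is covered: preferential rate Free applies instead.
The additional-duty order on 9077.44 targets Bralena, not Orara; it does not apply.
Duty = $419,573.52 × 0% = $0.00.
Line 3 (0133.82, Nareth, 1,634 m², $263,155.70):
Base rate for 0133.82 is $6.45/m².
0133.82 has an FTA preferential rate, but origin Nareth is not Orara; base rate stands.
Duty = 1,634 × $6.45 = $10,539.30.
Total = $7,640.38 + $0.00 + $10,539.30 = $18,179.68.

$18,179.68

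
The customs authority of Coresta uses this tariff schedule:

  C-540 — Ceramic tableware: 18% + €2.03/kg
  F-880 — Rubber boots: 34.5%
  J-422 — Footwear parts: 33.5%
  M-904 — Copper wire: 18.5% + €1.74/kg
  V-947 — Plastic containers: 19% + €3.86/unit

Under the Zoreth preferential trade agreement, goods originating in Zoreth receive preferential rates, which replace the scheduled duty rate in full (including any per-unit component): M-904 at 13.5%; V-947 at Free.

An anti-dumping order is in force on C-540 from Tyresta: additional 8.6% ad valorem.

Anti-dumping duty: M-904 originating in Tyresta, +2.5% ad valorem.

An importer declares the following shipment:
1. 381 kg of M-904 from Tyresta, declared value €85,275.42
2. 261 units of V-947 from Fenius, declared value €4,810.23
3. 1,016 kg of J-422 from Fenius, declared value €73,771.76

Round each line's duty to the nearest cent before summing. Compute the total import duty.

Line 1 (M-904, Tyresta, 381 kg, €85,275.42):
Base rate for M-904 is 18.5% + €1.74/kg.
M-904 has an FTA preferential rate, but origin Tyresta is not Zoreth; base rate stands.
Additional duty on M-904 from Tyresta: +2.5%. Applied ad valorem rate: 18.5% + 2.5% = 21%.
Duty = €85,275.42 × 21% + 381 × €1.74 = €18,570.78.
Line 2 (V-947, Fenius, 261 units, €4,810.23):
Base rate for V-947 is 19% + €3.86/unit.
V-947 has an FTA preferential rate, but origin Fenius is not Zoreth; base rate stands.
Duty = €4,810.23 × 19% + 261 × €3.86 = €1,921.40.
Line 3 (J-422, Fenius, 1,016 kg, €73,771.76):
Base rate for J-422 is 33.5%.
Duty = €73,771.76 × 33.5% = €24,713.54.
Total = €18,570.78 + €1,921.40 + €24,713.54 = €45,205.72.

€45,205.72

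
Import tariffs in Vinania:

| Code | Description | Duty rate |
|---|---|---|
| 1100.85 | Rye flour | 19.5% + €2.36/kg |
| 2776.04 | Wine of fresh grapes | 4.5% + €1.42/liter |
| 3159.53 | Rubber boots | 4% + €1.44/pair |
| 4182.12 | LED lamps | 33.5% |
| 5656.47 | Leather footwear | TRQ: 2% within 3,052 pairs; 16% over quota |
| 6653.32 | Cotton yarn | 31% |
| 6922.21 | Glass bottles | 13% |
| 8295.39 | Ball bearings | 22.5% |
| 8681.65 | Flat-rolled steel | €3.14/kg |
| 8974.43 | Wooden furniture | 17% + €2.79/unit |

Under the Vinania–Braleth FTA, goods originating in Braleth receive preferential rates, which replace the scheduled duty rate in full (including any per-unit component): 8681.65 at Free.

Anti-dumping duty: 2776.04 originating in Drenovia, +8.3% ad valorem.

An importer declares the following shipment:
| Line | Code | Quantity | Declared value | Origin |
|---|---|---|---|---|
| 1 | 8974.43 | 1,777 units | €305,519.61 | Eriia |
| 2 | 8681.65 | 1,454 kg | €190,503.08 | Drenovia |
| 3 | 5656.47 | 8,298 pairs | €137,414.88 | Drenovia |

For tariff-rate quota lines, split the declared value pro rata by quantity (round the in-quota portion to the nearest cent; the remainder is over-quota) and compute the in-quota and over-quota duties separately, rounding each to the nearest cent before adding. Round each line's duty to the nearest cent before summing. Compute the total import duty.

€76,372.34

Line 1 (8974.43, Eriia, 1,777 units, €305,519.61):
Base rate for 8974.43 is 17% + €2.79/unit.
Duty = €305,519.61 × 17% + 1,777 × €2.79 = €56,896.16.
Line 2 (8681.65, Drenovia, 1,454 kg, €190,503.08):
Base rate for 8681.65 is €3.14/kg.
8681.65 has an FTA preferential rate, but origin Drenovia is not Braleth; base rate stands.
Duty = 1,454 × €3.14 = €4,565.56.
Line 3 (5656.47, Drenovia, 8,298 pairs, €137,414.88):
Code 5656.47 is under a tariff-rate quota (threshold 3,052 pairs). In-quota: 3,052 pairs at 2%; over-quota: 5,246 pairs at 16%.
Pro-rata value split: in-quota = €137,414.88 × 3,052/8,298 = €50,541.12; over-quota = €137,414.88 − €50,541.12 = €86,873.76.
In-quota duty = €50,541.12 × 2% = €1,010.82. Over-quota duty = €86,873.76 × 16% = €13,899.80.
Line duty = €1,010.82 + €13,899.80 = €14,910.62.
Total = €56,896.16 + €4,565.56 + €14,910.62 = €76,372.34.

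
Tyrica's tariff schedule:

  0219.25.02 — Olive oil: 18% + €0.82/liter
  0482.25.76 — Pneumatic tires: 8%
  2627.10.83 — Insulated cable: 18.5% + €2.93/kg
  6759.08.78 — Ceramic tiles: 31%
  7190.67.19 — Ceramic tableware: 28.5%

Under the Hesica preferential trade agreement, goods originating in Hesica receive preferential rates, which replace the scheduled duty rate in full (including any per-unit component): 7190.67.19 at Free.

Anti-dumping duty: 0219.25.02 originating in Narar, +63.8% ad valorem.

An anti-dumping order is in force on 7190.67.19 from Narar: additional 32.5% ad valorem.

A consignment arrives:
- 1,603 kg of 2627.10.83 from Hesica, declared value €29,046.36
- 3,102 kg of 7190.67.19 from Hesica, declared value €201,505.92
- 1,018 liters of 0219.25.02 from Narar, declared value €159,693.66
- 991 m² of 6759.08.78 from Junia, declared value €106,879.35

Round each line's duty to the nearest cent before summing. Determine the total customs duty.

Line 1 (2627.10.83, Hesica, 1,603 kg, €29,046.36):
Base rate for 2627.10.83 is 18.5% + €2.93/kg.
Origin Hesica is the FTA partner but 2627.10.83 is not on the preference list; base rate stands.
Duty = €29,046.36 × 18.5% + 1,603 × €2.93 = €10,070.37.
Line 2 (7190.67.19, Hesica, 3,102 kg, €201,505.92):
Base rate for 7190.67.19 is 28.5%.
Origin Hesica qualifies under the Tyrica–Hesica agreement and 7190.67.19 is covered: preferential rate Free applies instead.
The additional-duty order on 7190.67.19 targets Narar, not Hesica; it does not apply.
Duty = €201,505.92 × 0% = €0.00.
Line 3 (0219.25.02, Narar, 1,018 liters, €159,693.66):
Base rate for 0219.25.02 is 18% + €0.82/liter.
Additional duty on 0219.25.02 from Narar: +63.8%. Applied ad valorem rate: 18% + 63.8% = 81.8%.
Duty = €159,693.66 × 81.8% + 1,018 × €0.82 = €131,464.17.
Line 4 (6759.08.78, Junia, 991 m², €106,879.35):
Base rate for 6759.08.78 is 31%.
Duty = €106,879.35 × 31% = €33,132.60.
Total = €10,070.37 + €0.00 + €131,464.17 + €33,132.60 = €174,667.14.

€174,667.14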